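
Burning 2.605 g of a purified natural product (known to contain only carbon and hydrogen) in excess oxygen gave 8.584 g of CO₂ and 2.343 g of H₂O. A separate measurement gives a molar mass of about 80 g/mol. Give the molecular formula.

mol C = 8.584 g CO₂ ÷ 44.009 g/mol = 0.19505 mol
mol H = 2 × 2.343 g H₂O ÷ 18.015 g/mol = 0.26012 mol
Divide by the smallest (0.19505 mol): C 1.000, H 1.334
Multiplying each by 3 gives whole numbers: C 3.00, H 4.00
Empirical formula: C3H4
Empirical-formula mass = 40.06 g/mol; 80 ÷ 40.06 ≈ 2, so the molecular formula is C6H8.

C6H8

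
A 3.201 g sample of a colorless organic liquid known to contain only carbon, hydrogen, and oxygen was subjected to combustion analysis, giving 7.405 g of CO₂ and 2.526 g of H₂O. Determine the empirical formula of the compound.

C3H5O

mol C = 7.405 g CO₂ ÷ 44.009 g/mol = 0.16826 mol
mol H = 2 × 2.526 g H₂O ÷ 18.015 g/mol = 0.28043 mol
mass O = 3.201 − (2.0210 + 0.28268) = 0.89734 g → mol O = 0.89734 ÷ 15.999 = 0.056087 mol
Divide by the smallest (0.056087 mol): C 3.000, H 5.000, O 1.000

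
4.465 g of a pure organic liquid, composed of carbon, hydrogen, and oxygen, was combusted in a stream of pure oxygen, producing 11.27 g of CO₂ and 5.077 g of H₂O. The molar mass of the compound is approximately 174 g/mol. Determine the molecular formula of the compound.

mol C = 11.27 g CO₂ ÷ 44.009 g/mol = 0.25608 mol
mol H = 2 × 5.077 g H₂O ÷ 18.015 g/mol = 0.56364 mol
mass O = 4.465 − (3.0758 + 0.56815) = 0.82102 g → mol O = 0.82102 ÷ 15.999 = 0.051317 mol
Divide by the smallest (0.051317 mol): C 4.990, H 10.983, O 1.000
Empirical formula: C5H11O
Empirical-formula mass = 87.14 g/mol; 174 ÷ 87.14 ≈ 2, so the molecular formula is C10H22O2.

C10H22O2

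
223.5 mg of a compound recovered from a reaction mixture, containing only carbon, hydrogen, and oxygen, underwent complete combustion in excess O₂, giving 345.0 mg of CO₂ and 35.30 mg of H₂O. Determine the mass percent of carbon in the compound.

mol C = 0.3450 g CO₂ ÷ 44.009 g/mol = 0.0078393 mol
mol H = 2 × 0.03530 g H₂O ÷ 18.015 g/mol = 0.0039190 mol
mass O = 0.2235 − (0.094158 + 0.0039503) = 0.12539 g → mol O = 0.12539 ÷ 15.999 = 0.0078375 mol
mass % C = 0.094158 g ÷ 0.2235 g × 100%

42.13%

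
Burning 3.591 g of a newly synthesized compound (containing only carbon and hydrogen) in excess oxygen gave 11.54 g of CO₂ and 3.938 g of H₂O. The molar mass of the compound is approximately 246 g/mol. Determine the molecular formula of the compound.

mol C = 11.54 g CO₂ ÷ 44.009 g/mol = 0.26222 mol
mol H = 2 × 3.938 g H₂O ÷ 18.015 g/mol = 0.43719 mol
Divide by the smallest (0.26222 mol): C 1.000, H 1.667
Multiplying each by 3 gives whole numbers: C 3.00, H 5.00
Empirical formula: C3H5
Empirical-formula mass = 41.07 g/mol; 246 ÷ 41.07 ≈ 6, so the molecular formula is C18H30.

C18H30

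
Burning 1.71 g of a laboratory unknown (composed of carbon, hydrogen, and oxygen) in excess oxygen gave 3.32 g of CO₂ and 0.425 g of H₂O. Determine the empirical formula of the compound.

mol C = 3.32 g CO₂ ÷ 44.009 g/mol = 0.07544 mol
mol H = 2 × 0.425 g H₂O ÷ 18.015 g/mol = 0.04718 mol
mass O = 1.71 − (0.9061 + 0.04756) = 0.7563 g → mol O = 0.7563 ÷ 15.999 = 0.04727 mol
Divide by the smallest (0.04718 mol): C 1.599, H 1.000, O 1.002
Multiplying each by 5 gives whole numbers: C 7.99, H 5.00, O 5.01

C8H5O5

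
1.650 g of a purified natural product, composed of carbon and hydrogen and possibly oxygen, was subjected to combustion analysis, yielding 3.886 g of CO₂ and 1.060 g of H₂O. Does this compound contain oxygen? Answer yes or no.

yes

mol C = 3.886 g CO₂ ÷ 44.009 g/mol = 0.088300 mol
mol H = 2 × 1.060 g H₂O ÷ 18.015 g/mol = 0.11768 mol
C and H account for only 1.1792 g of the 1.650 g sample; the remaining 0.47081 g must be oxygen.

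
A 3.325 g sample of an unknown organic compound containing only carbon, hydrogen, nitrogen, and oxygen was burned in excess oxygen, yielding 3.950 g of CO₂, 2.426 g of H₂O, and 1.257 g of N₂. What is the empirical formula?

C2H6N2O

mol C = 3.950 g CO₂ ÷ 44.009 g/mol = 0.089754 mol
mol H = 2 × 2.426 g H₂O ÷ 18.015 g/mol = 0.26933 mol
mol N = 2 × 1.257 g N₂ ÷ 28.014 g/mol = 0.089741 mol
mass O = 3.325 − (1.0780 + 0.27149 + 1.2570) = 0.71847 g → mol O = 0.71847 ÷ 15.999 = 0.044907 mol
Divide by the smallest (0.044907 mol): C 1.999, H 5.997, N 1.998, O 1.000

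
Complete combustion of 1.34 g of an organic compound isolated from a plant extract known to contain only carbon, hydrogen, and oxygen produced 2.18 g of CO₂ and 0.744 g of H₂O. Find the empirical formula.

mol C = 2.18 g CO₂ ÷ 44.009 g/mol = 0.04954 mol
mol H = 2 × 0.744 g H₂O ÷ 18.015 g/mol = 0.08260 mol
mass O = 1.34 − (0.5950 + 0.08326) = 0.6618 g → mol O = 0.6618 ÷ 15.999 = 0.04136 mol
Divide by the smallest (0.04136 mol): C 1.198, H 1.997, O 1.000
Multiplying each by 5 gives whole numbers: C 5.99, H 9.98, O 5.00

C6H10O5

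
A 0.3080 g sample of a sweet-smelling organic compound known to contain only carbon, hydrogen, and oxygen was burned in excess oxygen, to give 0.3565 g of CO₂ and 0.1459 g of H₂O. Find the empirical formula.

mol C = 0.3565 g CO₂ ÷ 44.009 g/mol = 0.0081006 mol
mol H = 2 × 0.1459 g H₂O ÷ 18.015 g/mol = 0.016198 mol
mass O = 0.3080 − (0.097296 + 0.016327) = 0.19438 g → mol O = 0.19438 ÷ 15.999 = 0.012149 mol
Divide by the smallest (0.0081006 mol): C 1.000, H 2.000, O 1.500
Multiplying each by 2 gives whole numbers: C 2.00, H 4.00, O 3.00

C2H4O3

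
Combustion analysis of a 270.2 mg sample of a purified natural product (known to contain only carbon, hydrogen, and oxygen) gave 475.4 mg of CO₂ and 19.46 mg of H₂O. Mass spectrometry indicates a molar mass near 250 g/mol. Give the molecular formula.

C10H2O8

mol C = 0.4754 g CO₂ ÷ 44.009 g/mol = 0.010802 mol
mol H = 2 × 0.01946 g H₂O ÷ 18.015 g/mol = 0.0021604 mol
mass O = 0.2702 − (0.12975 + 0.0021777) = 0.13828 g → mol O = 0.13828 ÷ 15.999 = 0.0086428 mol
Divide by the smallest (0.0021604 mol): C 5.000, H 1.000, O 4.000
Empirical formula: C5HO4
Empirical-formula mass = 125.06 g/mol; 250 ÷ 125.06 ≈ 2, so the molecular formula is C10H2O8.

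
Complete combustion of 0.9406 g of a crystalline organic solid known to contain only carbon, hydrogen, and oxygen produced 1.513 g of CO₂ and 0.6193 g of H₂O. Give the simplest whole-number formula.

C6H12O5

mol C = 1.513 g CO₂ ÷ 44.009 g/mol = 0.034379 mol
mol H = 2 × 0.6193 g H₂O ÷ 18.015 g/mol = 0.068754 mol
mass O = 0.9406 − (0.41293 + 0.069304) = 0.45837 g → mol O = 0.45837 ÷ 15.999 = 0.028650 mol
Divide by the smallest (0.028650 mol): C 1.200, H 2.400, O 1.000
Multiplying each by 5 gives whole numbers: C 6.00, H 12.00, O 5.00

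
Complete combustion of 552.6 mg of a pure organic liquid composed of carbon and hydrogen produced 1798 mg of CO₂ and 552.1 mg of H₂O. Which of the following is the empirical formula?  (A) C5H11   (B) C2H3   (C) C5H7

mol C = 1.798 g CO₂ ÷ 44.009 g/mol = 0.040855 mol
mol H = 2 × 0.5521 g H₂O ÷ 18.015 g/mol = 0.061293 mol
Divide by the smallest (0.040855 mol): C 1.000, H 1.500
Multiplying each by 2 gives whole numbers: C 2.00, H 3.00

(B) C2H3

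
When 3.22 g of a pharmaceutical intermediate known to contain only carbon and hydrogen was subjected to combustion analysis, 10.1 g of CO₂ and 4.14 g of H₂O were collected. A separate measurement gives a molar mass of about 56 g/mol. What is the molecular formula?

mol C = 10.1 g CO₂ ÷ 44.009 g/mol = 0.2295 mol
mol H = 2 × 4.14 g H₂O ÷ 18.015 g/mol = 0.4596 mol
Divide by the smallest (0.2295 mol): C 1.000, H 2.003
Empirical formula: CH2
Empirical-formula mass = 14.03 g/mol; 56 ÷ 14.03 ≈ 4, so the molecular formula is C4H8.

C4H8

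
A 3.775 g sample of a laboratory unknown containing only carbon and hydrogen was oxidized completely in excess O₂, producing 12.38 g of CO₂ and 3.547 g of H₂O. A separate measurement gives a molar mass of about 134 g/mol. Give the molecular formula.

C10H14

mol C = 12.38 g CO₂ ÷ 44.009 g/mol = 0.28131 mol
mol H = 2 × 3.547 g H₂O ÷ 18.015 g/mol = 0.39378 mol
Divide by the smallest (0.28131 mol): C 1.000, H 1.400
Multiplying each by 5 gives whole numbers: C 5.00, H 7.00
Empirical formula: C5H7
Empirical-formula mass = 67.11 g/mol; 134 ÷ 67.11 ≈ 2, so the molecular formula is C10H14.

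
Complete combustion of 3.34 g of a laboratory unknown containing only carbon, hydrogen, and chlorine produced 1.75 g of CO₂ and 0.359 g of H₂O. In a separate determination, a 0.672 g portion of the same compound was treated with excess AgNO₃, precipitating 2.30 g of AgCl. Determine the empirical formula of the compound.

mol C = 1.75 g CO₂ ÷ 44.009 g/mol = 0.03976 mol
mol H = 2 × 0.359 g H₂O ÷ 18.015 g/mol = 0.03986 mol
From the AgCl data: mol Cl per gram of compound = (2.30 ÷ 143.318) ÷ 0.672 = 0.02388 mol/g, so in the 3.34 g combustion sample mol Cl = 0.07976 mol
Divide by the smallest (0.03976 mol): C 1.000, H 1.002, Cl 2.006

CHCl2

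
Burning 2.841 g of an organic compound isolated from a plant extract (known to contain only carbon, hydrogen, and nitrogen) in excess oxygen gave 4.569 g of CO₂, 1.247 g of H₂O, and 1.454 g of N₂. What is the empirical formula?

mol C = 4.569 g CO₂ ÷ 44.009 g/mol = 0.10382 mol
mol H = 2 × 1.247 g H₂O ÷ 18.015 g/mol = 0.13844 mol
mol N = 2 × 1.454 g N₂ ÷ 28.014 g/mol = 0.10381 mol
Divide by the smallest (0.10381 mol): C 1.000, H 1.334, N 1.000
Multiplying each by 3 gives whole numbers: C 3.00, H 4.00, N 3.00

C3H4N3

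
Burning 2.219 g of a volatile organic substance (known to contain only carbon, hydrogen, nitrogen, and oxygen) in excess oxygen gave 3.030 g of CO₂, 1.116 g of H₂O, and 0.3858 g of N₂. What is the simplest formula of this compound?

C5H9N2O4

mol C = 3.030 g CO₂ ÷ 44.009 g/mol = 0.068850 mol
mol H = 2 × 1.116 g H₂O ÷ 18.015 g/mol = 0.12390 mol
mol N = 2 × 0.3858 g N₂ ÷ 28.014 g/mol = 0.027543 mol
mass O = 2.219 − (0.82695 + 0.12489 + 0.38580) = 0.88136 g → mol O = 0.88136 ÷ 15.999 = 0.055088 mol
Divide by the smallest (0.027543 mol): C 2.500, H 4.498, N 1.000, O 2.000
Multiplying each by 2 gives whole numbers: C 5.00, H 9.00, N 2.00, O 4.00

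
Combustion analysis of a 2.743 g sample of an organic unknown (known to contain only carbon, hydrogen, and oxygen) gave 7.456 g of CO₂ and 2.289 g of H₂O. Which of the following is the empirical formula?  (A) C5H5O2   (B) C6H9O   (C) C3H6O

(B) C6H9O

mol C = 7.456 g CO₂ ÷ 44.009 g/mol = 0.16942 mol
mol H = 2 × 2.289 g H₂O ÷ 18.015 g/mol = 0.25412 mol
mass O = 2.743 − (2.0349 + 0.25615) = 0.45194 g → mol O = 0.45194 ÷ 15.999 = 0.028248 mol
Divide by the smallest (0.028248 mol): C 5.998, H 8.996, O 1.000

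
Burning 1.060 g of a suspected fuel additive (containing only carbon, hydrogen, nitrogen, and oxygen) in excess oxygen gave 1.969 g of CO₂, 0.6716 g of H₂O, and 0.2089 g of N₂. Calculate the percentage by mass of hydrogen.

mol C = 1.969 g CO₂ ÷ 44.009 g/mol = 0.044741 mol
mol H = 2 × 0.6716 g H₂O ÷ 18.015 g/mol = 0.074560 mol
mol N = 2 × 0.2089 g N₂ ÷ 28.014 g/mol = 0.014914 mol
mass O = 1.060 − (0.53738 + 0.075157 + 0.20890) = 0.23856 g → mol O = 0.23856 ÷ 15.999 = 0.014911 mol
mass % H = 0.075157 g ÷ 1.060 g × 100%

7.09%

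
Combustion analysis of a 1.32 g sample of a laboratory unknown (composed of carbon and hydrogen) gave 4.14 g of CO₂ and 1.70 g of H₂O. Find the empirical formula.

CH2

mol C = 4.14 g CO₂ ÷ 44.009 g/mol = 0.09407 mol
mol H = 2 × 1.70 g H₂O ÷ 18.015 g/mol = 0.1887 mol
Divide by the smallest (0.09407 mol): C 1.000, H 2.006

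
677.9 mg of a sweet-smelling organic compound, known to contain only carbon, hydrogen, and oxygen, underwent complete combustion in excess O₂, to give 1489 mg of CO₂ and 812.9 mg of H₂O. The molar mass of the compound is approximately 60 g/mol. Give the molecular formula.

mol C = 1.489 g CO₂ ÷ 44.009 g/mol = 0.033834 mol
mol H = 2 × 0.8129 g H₂O ÷ 18.015 g/mol = 0.090247 mol
mass O = 0.6779 − (0.40638 + 0.090969) = 0.18055 g → mol O = 0.18055 ÷ 15.999 = 0.011285 mol
Divide by the smallest (0.011285 mol): C 2.998, H 7.997, O 1.000
Empirical formula: C3H8O
Empirical-formula mass = 60.10 g/mol; 60 ÷ 60.10 ≈ 1, so the molecular formula is C3H8O.

C3H8O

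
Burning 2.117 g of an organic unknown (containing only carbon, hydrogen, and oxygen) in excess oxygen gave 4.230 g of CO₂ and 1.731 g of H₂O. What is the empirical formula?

mol C = 4.230 g CO₂ ÷ 44.009 g/mol = 0.096117 mol
mol H = 2 × 1.731 g H₂O ÷ 18.015 g/mol = 0.19217 mol
mass O = 2.117 − (1.1545 + 0.19371) = 0.76883 g → mol O = 0.76883 ÷ 15.999 = 0.048055 mol
Divide by the smallest (0.048055 mol): C 2.000, H 3.999, O 1.000

C2H4O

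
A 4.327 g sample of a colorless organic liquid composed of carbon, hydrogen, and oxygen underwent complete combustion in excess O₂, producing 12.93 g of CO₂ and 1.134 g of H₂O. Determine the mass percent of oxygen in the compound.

mol C = 12.93 g CO₂ ÷ 44.009 g/mol = 0.29380 mol
mol H = 2 × 1.134 g H₂O ÷ 18.015 g/mol = 0.12590 mol
mass O = 4.327 − (3.5289 + 0.12690) = 0.67122 g → mol O = 0.67122 ÷ 15.999 = 0.041954 mol
mass % O = 0.67122 g ÷ 4.327 g × 100%

15.51%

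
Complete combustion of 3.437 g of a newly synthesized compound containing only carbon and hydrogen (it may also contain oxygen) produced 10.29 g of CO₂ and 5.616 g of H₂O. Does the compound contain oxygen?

no

mol C = 10.29 g CO₂ ÷ 44.009 g/mol = 0.23382 mol
mol H = 2 × 5.616 g H₂O ÷ 18.015 g/mol = 0.62348 mol
C and H together account for 3.4368 g — essentially the entire 3.437 g sample — so the compound contains no oxygen.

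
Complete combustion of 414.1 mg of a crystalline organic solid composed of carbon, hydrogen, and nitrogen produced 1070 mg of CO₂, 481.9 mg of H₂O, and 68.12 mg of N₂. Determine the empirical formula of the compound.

mol C = 1.070 g CO₂ ÷ 44.009 g/mol = 0.024313 mol
mol H = 2 × 0.4819 g H₂O ÷ 18.015 g/mol = 0.053500 mol
mol N = 2 × 0.06812 g N₂ ÷ 28.014 g/mol = 0.0048633 mol
Divide by the smallest (0.0048633 mol): C 4.999, H 11.001, N 1.000

C5H11N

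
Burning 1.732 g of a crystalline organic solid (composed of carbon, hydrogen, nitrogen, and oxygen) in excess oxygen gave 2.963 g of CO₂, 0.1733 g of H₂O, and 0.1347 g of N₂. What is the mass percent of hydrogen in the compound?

1.12%

mol C = 2.963 g CO₂ ÷ 44.009 g/mol = 0.067327 mol
mol H = 2 × 0.1733 g H₂O ÷ 18.015 g/mol = 0.019240 mol
mol N = 2 × 0.1347 g N₂ ÷ 28.014 g/mol = 0.0096166 mol
mass O = 1.732 − (0.80867 + 0.019393 + 0.13470) = 0.76924 g → mol O = 0.76924 ÷ 15.999 = 0.048081 mol
mass % H = 0.019393 g ÷ 1.732 g × 100%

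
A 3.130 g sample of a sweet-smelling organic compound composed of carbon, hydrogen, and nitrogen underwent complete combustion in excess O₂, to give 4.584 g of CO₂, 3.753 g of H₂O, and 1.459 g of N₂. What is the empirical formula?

CH4N

mol C = 4.584 g CO₂ ÷ 44.009 g/mol = 0.10416 mol
mol H = 2 × 3.753 g H₂O ÷ 18.015 g/mol = 0.41665 mol
mol N = 2 × 1.459 g N₂ ÷ 28.014 g/mol = 0.10416 mol
Divide by the smallest (0.10416 mol): C 1.000, H 4.000, N 1.000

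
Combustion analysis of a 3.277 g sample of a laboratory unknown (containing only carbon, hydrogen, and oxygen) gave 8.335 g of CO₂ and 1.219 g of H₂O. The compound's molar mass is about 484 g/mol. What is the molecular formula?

mol C = 8.335 g CO₂ ÷ 44.009 g/mol = 0.18939 mol
mol H = 2 × 1.219 g H₂O ÷ 18.015 g/mol = 0.13533 mol
mass O = 3.277 − (2.2748 + 0.13641) = 0.86579 g → mol O = 0.86579 ÷ 15.999 = 0.054115 mol
Divide by the smallest (0.054115 mol): C 3.500, H 2.501, O 1.000
Multiplying each by 2 gives whole numbers: C 7.00, H 5.00, O 2.00
Empirical formula: C7H5O2
Empirical-formula mass = 121.11 g/mol; 484 ÷ 121.11 ≈ 4, so the molecular formula is C28H20O8.

C28H20O8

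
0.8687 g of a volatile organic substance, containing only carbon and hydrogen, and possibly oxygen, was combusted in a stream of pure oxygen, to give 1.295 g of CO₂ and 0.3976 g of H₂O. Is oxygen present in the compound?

yes

mol C = 1.295 g CO₂ ÷ 44.009 g/mol = 0.029426 mol
mol H = 2 × 0.3976 g H₂O ÷ 18.015 g/mol = 0.044141 mol
C and H account for only 0.39793 g of the 0.8687 g sample; the remaining 0.47077 g must be oxygen.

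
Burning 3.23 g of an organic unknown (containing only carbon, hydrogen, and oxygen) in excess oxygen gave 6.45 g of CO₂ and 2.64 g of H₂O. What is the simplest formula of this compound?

C2H4O

mol C = 6.45 g CO₂ ÷ 44.009 g/mol = 0.1466 mol
mol H = 2 × 2.64 g H₂O ÷ 18.015 g/mol = 0.2931 mol
mass O = 3.23 − (1.760 + 0.2954) = 1.174 g → mol O = 1.174 ÷ 15.999 = 0.07339 mol
Divide by the smallest (0.07339 mol): C 1.997, H 3.993, O 1.000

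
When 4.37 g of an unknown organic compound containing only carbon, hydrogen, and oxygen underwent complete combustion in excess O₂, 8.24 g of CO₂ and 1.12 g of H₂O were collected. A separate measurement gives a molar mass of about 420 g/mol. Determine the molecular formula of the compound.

mol C = 8.24 g CO₂ ÷ 44.009 g/mol = 0.1872 mol
mol H = 2 × 1.12 g H₂O ÷ 18.015 g/mol = 0.1243 mol
mass O = 4.37 − (2.249 + 0.1253) = 1.996 g → mol O = 1.996 ÷ 15.999 = 0.1247 mol
Divide by the smallest (0.1243 mol): C 1.506, H 1.000, O 1.003
Multiplying each by 2 gives whole numbers: C 3.01, H 2.00, O 2.01
Empirical formula: C3H2O2
Empirical-formula mass = 70.05 g/mol; 420 ÷ 70.05 ≈ 6, so the molecular formula is C18H12O12.

C18H12O12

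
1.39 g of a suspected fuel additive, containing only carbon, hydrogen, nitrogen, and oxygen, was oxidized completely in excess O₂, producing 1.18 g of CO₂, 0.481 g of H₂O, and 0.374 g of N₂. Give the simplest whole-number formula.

C2H4N2O3

mol C = 1.18 g CO₂ ÷ 44.009 g/mol = 0.02681 mol
mol H = 2 × 0.481 g H₂O ÷ 18.015 g/mol = 0.05340 mol
mol N = 2 × 0.374 g N₂ ÷ 28.014 g/mol = 0.02670 mol
mass O = 1.39 − (0.3220 + 0.05383 + 0.3740) = 0.6401 g → mol O = 0.6401 ÷ 15.999 = 0.04001 mol
Divide by the smallest (0.02670 mol): C 1.004, H 2.000, N 1.000, O 1.498
Multiplying each by 2 gives whole numbers: C 2.01, H 4.00, N 2.00, O 3.00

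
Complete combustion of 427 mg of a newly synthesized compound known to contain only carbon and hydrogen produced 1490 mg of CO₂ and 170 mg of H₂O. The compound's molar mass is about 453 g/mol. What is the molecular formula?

mol C = 1.49 g CO₂ ÷ 44.009 g/mol = 0.03386 mol
mol H = 2 × 0.170 g H₂O ÷ 18.015 g/mol = 0.01887 mol
Divide by the smallest (0.01887 mol): C 1.794, H 1.000
Multiplying each by 5 gives whole numbers: C 8.97, H 5.00
Empirical formula: C9H5
Empirical-formula mass = 113.14 g/mol; 453 ÷ 113.14 ≈ 4, so the molecular formula is C36H20.

C36H20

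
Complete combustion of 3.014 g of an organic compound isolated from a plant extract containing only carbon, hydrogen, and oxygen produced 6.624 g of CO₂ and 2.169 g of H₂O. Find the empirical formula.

mol C = 6.624 g CO₂ ÷ 44.009 g/mol = 0.15051 mol
mol H = 2 × 2.169 g H₂O ÷ 18.015 g/mol = 0.24080 mol
mass O = 3.014 − (1.8078 + 0.24273) = 0.96344 g → mol O = 0.96344 ÷ 15.999 = 0.060219 mol
Divide by the smallest (0.060219 mol): C 2.499, H 3.999, O 1.000
Multiplying each by 2 gives whole numbers: C 5.00, H 8.00, O 2.00

C5H8O2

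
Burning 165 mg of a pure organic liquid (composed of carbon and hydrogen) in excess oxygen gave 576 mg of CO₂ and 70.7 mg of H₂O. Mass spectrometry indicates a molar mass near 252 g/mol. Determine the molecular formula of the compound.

mol C = 0.576 g CO₂ ÷ 44.009 g/mol = 0.01309 mol
mol H = 2 × 0.0707 g H₂O ÷ 18.015 g/mol = 0.007849 mol
Divide by the smallest (0.007849 mol): C 1.667, H 1.000
Multiplying each by 3 gives whole numbers: C 5.00, H 3.00
Empirical formula: C5H3
Empirical-formula mass = 63.08 g/mol; 252 ÷ 63.08 ≈ 4, so the molecular formula is C20H12.

C20H12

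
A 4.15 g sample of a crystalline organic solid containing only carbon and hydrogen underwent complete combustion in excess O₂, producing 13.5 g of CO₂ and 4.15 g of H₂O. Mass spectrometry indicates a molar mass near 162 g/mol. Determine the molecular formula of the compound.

mol C = 13.5 g CO₂ ÷ 44.009 g/mol = 0.3068 mol
mol H = 2 × 4.15 g H₂O ÷ 18.015 g/mol = 0.4607 mol
Divide by the smallest (0.3068 mol): C 1.000, H 1.502
Multiplying each by 2 gives whole numbers: C 2.00, H 3.00
Empirical formula: C2H3
Empirical-formula mass = 27.05 g/mol; 162 ÷ 27.05 ≈ 6, so the molecular formula is C12H18.

C12H18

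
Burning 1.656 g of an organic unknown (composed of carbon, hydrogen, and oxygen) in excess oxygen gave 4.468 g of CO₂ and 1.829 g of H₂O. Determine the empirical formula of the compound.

mol C = 4.468 g CO₂ ÷ 44.009 g/mol = 0.10152 mol
mol H = 2 × 1.829 g H₂O ÷ 18.015 g/mol = 0.20305 mol
mass O = 1.656 − (1.2194 + 0.20468) = 0.23191 g → mol O = 0.23191 ÷ 15.999 = 0.014495 mol
Divide by the smallest (0.014495 mol): C 7.004, H 14.008, O 1.000

C7H14O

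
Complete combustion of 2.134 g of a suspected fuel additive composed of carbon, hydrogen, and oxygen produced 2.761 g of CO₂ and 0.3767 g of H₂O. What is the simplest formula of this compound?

mol C = 2.761 g CO₂ ÷ 44.009 g/mol = 0.062737 mol
mol H = 2 × 0.3767 g H₂O ÷ 18.015 g/mol = 0.041821 mol
mass O = 2.134 − (0.75354 + 0.042155) = 1.3383 g → mol O = 1.3383 ÷ 15.999 = 0.083650 mol
Divide by the smallest (0.041821 mol): C 1.500, H 1.000, O 2.000
Multiplying each by 2 gives whole numbers: C 3.00, H 2.00, O 4.00

C3H2O4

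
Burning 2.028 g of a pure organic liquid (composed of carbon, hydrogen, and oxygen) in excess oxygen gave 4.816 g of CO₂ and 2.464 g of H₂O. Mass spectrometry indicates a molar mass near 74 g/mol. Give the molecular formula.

C4H10O

mol C = 4.816 g CO₂ ÷ 44.009 g/mol = 0.10943 mol
mol H = 2 × 2.464 g H₂O ÷ 18.015 g/mol = 0.27355 mol
mass O = 2.028 − (1.3144 + 0.27574) = 0.43787 g → mol O = 0.43787 ÷ 15.999 = 0.027369 mol
Divide by the smallest (0.027369 mol): C 3.998, H 9.995, O 1.000
Empirical formula: C4H10O
Empirical-formula mass = 74.12 g/mol; 74 ÷ 74.12 ≈ 1, so the molecular formula is C4H10O.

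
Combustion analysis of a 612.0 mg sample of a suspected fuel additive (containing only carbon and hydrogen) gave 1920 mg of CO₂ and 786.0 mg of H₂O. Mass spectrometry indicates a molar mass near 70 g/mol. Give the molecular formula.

C5H10

mol C = 1.920 g CO₂ ÷ 44.009 g/mol = 0.043627 mol
mol H = 2 × 0.7860 g H₂O ÷ 18.015 g/mol = 0.087261 mol
Divide by the smallest (0.043627 mol): C 1.000, H 2.000
Empirical formula: CH2
Empirical-formula mass = 14.03 g/mol; 70 ÷ 14.03 ≈ 5, so the molecular formula is C5H10.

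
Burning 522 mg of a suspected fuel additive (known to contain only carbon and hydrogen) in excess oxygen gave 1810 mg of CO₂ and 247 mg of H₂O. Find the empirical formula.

mol C = 1.81 g CO₂ ÷ 44.009 g/mol = 0.04113 mol
mol H = 2 × 0.247 g H₂O ÷ 18.015 g/mol = 0.02742 mol
Divide by the smallest (0.02742 mol): C 1.500, H 1.000
Multiplying each by 2 gives whole numbers: C 3.00, H 2.00

C3H2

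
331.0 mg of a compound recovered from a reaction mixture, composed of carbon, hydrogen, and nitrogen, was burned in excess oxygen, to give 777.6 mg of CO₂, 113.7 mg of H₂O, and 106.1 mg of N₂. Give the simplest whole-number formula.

mol C = 0.7776 g CO₂ ÷ 44.009 g/mol = 0.017669 mol
mol H = 2 × 0.1137 g H₂O ÷ 18.015 g/mol = 0.012623 mol
mol N = 2 × 0.1061 g N₂ ÷ 28.014 g/mol = 0.0075748 mol
Divide by the smallest (0.0075748 mol): C 2.333, H 1.666, N 1.000
Multiplying each by 3 gives whole numbers: C 7.00, H 5.00, N 3.00

C7H5N3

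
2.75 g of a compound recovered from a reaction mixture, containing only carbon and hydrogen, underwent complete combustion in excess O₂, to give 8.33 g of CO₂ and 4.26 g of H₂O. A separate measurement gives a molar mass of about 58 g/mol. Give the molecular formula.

C4H10

mol C = 8.33 g CO₂ ÷ 44.009 g/mol = 0.1893 mol
mol H = 2 × 4.26 g H₂O ÷ 18.015 g/mol = 0.4729 mol
Divide by the smallest (0.1893 mol): C 1.000, H 2.499
Multiplying each by 2 gives whole numbers: C 2.00, H 5.00
Empirical formula: C2H5
Empirical-formula mass = 29.06 g/mol; 58 ÷ 29.06 ≈ 2, so the molecular formula is C4H10.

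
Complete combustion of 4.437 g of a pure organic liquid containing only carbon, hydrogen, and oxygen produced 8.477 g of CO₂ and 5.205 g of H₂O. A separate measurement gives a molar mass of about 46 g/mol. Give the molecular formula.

C2H6O

mol C = 8.477 g CO₂ ÷ 44.009 g/mol = 0.19262 mol
mol H = 2 × 5.205 g H₂O ÷ 18.015 g/mol = 0.57785 mol
mass O = 4.437 − (2.3136 + 0.58247) = 1.5410 g → mol O = 1.5410 ÷ 15.999 = 0.096317 mol
Divide by the smallest (0.096317 mol): C 2.000, H 5.999, O 1.000
Empirical formula: C2H6O
Empirical-formula mass = 46.07 g/mol; 46 ÷ 46.07 ≈ 1, so the molecular formula is C2H6O.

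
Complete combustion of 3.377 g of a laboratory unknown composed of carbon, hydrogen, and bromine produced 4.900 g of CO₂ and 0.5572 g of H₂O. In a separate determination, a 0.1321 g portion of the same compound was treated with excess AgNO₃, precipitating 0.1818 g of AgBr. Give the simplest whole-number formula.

C9H5Br2

mol C = 4.900 g CO₂ ÷ 44.009 g/mol = 0.11134 mol
mol H = 2 × 0.5572 g H₂O ÷ 18.015 g/mol = 0.061860 mol
From the AgBr data: mol Br per gram of compound = (0.1818 ÷ 187.772) ÷ 0.1321 = 0.0073293 mol/g, so in the 3.377 g combustion sample mol Br = 0.024751 mol
Divide by the smallest (0.024751 mol): C 4.498, H 2.499, Br 1.000
Multiplying each by 2 gives whole numbers: C 9.00, H 5.00, Br 2.00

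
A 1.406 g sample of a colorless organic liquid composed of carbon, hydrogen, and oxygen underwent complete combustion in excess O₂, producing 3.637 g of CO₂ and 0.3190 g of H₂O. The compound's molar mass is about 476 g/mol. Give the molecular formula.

mol C = 3.637 g CO₂ ÷ 44.009 g/mol = 0.082642 mol
mol H = 2 × 0.3190 g H₂O ÷ 18.015 g/mol = 0.035415 mol
mass O = 1.406 − (0.99262 + 0.035698) = 0.37769 g → mol O = 0.37769 ÷ 15.999 = 0.023607 mol
Divide by the smallest (0.023607 mol): C 3.501, H 1.500, O 1.000
Multiplying each by 2 gives whole numbers: C 7.00, H 3.00, O 2.00
Empirical formula: C7H3O2
Empirical-formula mass = 119.10 g/mol; 476 ÷ 119.10 ≈ 4, so the molecular formula is C28H12O8.

C28H12O8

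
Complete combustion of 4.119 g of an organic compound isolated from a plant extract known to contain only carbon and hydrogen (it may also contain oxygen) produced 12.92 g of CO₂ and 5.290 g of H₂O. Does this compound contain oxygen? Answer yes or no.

mol C = 12.92 g CO₂ ÷ 44.009 g/mol = 0.29358 mol
mol H = 2 × 5.290 g H₂O ÷ 18.015 g/mol = 0.58729 mol
C and H together account for 4.1181 g — essentially the entire 4.119 g sample — so the compound contains no oxygen.

no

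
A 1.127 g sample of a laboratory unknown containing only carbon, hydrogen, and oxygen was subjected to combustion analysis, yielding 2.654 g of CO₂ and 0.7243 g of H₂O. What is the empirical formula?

C3H4O

mol C = 2.654 g CO₂ ÷ 44.009 g/mol = 0.060306 mol
mol H = 2 × 0.7243 g H₂O ÷ 18.015 g/mol = 0.080411 mol
mass O = 1.127 − (0.72433 + 0.081054) = 0.32161 g → mol O = 0.32161 ÷ 15.999 = 0.020102 mol
Divide by the smallest (0.020102 mol): C 3.000, H 4.000, O 1.000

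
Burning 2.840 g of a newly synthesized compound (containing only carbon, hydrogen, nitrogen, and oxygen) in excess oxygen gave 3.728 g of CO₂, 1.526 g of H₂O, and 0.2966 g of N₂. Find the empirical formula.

mol C = 3.728 g CO₂ ÷ 44.009 g/mol = 0.084710 mol
mol H = 2 × 1.526 g H₂O ÷ 18.015 g/mol = 0.16941 mol
mol N = 2 × 0.2966 g N₂ ÷ 28.014 g/mol = 0.021175 mol
mass O = 2.840 − (1.0175 + 0.17077 + 0.29660) = 1.3552 g → mol O = 1.3552 ÷ 15.999 = 0.084704 mol
Divide by the smallest (0.021175 mol): C 4.000, H 8.001, N 1.000, O 4.000

C4H8NO4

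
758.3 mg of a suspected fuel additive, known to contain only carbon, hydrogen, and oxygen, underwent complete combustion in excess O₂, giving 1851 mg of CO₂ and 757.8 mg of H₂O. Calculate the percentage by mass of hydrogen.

mol C = 1.851 g CO₂ ÷ 44.009 g/mol = 0.042060 mol
mol H = 2 × 0.7578 g H₂O ÷ 18.015 g/mol = 0.084130 mol
mass O = 0.7583 − (0.50518 + 0.084803) = 0.16832 g → mol O = 0.16832 ÷ 15.999 = 0.010521 mol
mass % H = 0.084803 g ÷ 0.7583 g × 100%

11.18%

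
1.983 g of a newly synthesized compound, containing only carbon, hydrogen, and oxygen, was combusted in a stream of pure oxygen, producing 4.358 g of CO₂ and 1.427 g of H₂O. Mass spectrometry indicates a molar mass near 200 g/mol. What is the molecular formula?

C10H16O4

mol C = 4.358 g CO₂ ÷ 44.009 g/mol = 0.099025 mol
mol H = 2 × 1.427 g H₂O ÷ 18.015 g/mol = 0.15842 mol
mass O = 1.983 − (1.1894 + 0.15969) = 0.63392 g → mol O = 0.63392 ÷ 15.999 = 0.039622 mol
Divide by the smallest (0.039622 mol): C 2.499, H 3.998, O 1.000
Multiplying each by 2 gives whole numbers: C 5.00, H 8.00, O 2.00
Empirical formula: C5H8O2
Empirical-formula mass = 100.12 g/mol; 200 ÷ 100.12 ≈ 2, so the molecular formula is C10H16O4.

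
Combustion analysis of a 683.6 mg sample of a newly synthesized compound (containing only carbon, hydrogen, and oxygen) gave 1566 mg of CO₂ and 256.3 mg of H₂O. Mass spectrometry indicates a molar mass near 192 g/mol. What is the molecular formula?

C10H8O4

mol C = 1.566 g CO₂ ÷ 44.009 g/mol = 0.035584 mol
mol H = 2 × 0.2563 g H₂O ÷ 18.015 g/mol = 0.028454 mol
mass O = 0.6836 − (0.42739 + 0.028682) = 0.22752 g → mol O = 0.22752 ÷ 15.999 = 0.014221 mol
Divide by the smallest (0.014221 mol): C 2.502, H 2.001, O 1.000
Multiplying each by 2 gives whole numbers: C 5.00, H 4.00, O 2.00
Empirical formula: C5H4O2
Empirical-formula mass = 96.08 g/mol; 192 ÷ 96.08 ≈ 2, so the molecular formula is C10H8O4.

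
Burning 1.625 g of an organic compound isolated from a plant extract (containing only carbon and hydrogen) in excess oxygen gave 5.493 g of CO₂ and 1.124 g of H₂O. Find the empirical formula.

mol C = 5.493 g CO₂ ÷ 44.009 g/mol = 0.12482 mol
mol H = 2 × 1.124 g H₂O ÷ 18.015 g/mol = 0.12478 mol
Divide by the smallest (0.12478 mol): C 1.000, H 1.000

CH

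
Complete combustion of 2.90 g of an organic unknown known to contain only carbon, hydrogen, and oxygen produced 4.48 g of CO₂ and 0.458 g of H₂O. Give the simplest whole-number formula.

mol C = 4.48 g CO₂ ÷ 44.009 g/mol = 0.1018 mol
mol H = 2 × 0.458 g H₂O ÷ 18.015 g/mol = 0.05085 mol
mass O = 2.90 − (1.223 + 0.05125) = 1.626 g → mol O = 1.626 ÷ 15.999 = 0.1016 mol
Divide by the smallest (0.05085 mol): C 2.002, H 1.000, O 1.999

C2HO2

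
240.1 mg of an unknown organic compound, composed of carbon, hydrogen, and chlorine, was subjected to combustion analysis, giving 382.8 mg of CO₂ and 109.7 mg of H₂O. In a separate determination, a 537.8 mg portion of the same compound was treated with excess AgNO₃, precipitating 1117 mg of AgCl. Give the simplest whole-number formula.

mol C = 0.3828 g CO₂ ÷ 44.009 g/mol = 0.0086982 mol
mol H = 2 × 0.1097 g H₂O ÷ 18.015 g/mol = 0.012179 mol
From the AgCl data: mol Cl per gram of compound = (1.117 ÷ 143.318) ÷ 0.5378 = 0.014492 mol/g, so in the 0.2401 g combustion sample mol Cl = 0.0034796 mol
Divide by the smallest (0.0034796 mol): C 2.500, H 3.500, Cl 1.000
Multiplying each by 2 gives whole numbers: C 5.00, H 7.00, Cl 2.00

C5H7Cl2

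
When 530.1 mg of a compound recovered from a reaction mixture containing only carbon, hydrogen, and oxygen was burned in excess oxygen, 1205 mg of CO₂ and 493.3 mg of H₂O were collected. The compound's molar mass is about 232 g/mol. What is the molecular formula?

mol C = 1.205 g CO₂ ÷ 44.009 g/mol = 0.027381 mol
mol H = 2 × 0.4933 g H₂O ÷ 18.015 g/mol = 0.054765 mol
mass O = 0.5301 − (0.32887 + 0.055204) = 0.14603 g → mol O = 0.14603 ÷ 15.999 = 0.0091272 mol
Divide by the smallest (0.0091272 mol): C 3.000, H 6.000, O 1.000
Empirical formula: C3H6O
Empirical-formula mass = 58.08 g/mol; 232 ÷ 58.08 ≈ 4, so the molecular formula is C12H24O4.

C12H24O4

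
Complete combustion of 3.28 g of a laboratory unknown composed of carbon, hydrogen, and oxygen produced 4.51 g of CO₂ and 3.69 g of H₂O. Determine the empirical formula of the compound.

mol C = 4.51 g CO₂ ÷ 44.009 g/mol = 0.1025 mol
mol H = 2 × 3.69 g H₂O ÷ 18.015 g/mol = 0.4097 mol
mass O = 3.28 − (1.231 + 0.4129) = 1.636 g → mol O = 1.636 ÷ 15.999 = 0.1023 mol
Divide by the smallest (0.1023 mol): C 1.002, H 4.006, O 1.000

CH4O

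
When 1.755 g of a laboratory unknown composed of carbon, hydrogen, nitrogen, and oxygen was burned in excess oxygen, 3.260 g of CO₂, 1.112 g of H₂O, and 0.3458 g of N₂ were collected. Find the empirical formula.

mol C = 3.260 g CO₂ ÷ 44.009 g/mol = 0.074076 mol
mol H = 2 × 1.112 g H₂O ÷ 18.015 g/mol = 0.12345 mol
mol N = 2 × 0.3458 g N₂ ÷ 28.014 g/mol = 0.024688 mol
mass O = 1.755 − (0.88972 + 0.12444 + 0.34580) = 0.39504 g → mol O = 0.39504 ÷ 15.999 = 0.024691 mol
Divide by the smallest (0.024688 mol): C 3.001, H 5.001, N 1.000, O 1.000

C3H5NO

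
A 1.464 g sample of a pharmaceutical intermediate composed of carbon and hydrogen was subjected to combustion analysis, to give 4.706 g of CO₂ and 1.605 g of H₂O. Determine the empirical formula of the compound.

mol C = 4.706 g CO₂ ÷ 44.009 g/mol = 0.10693 mol
mol H = 2 × 1.605 g H₂O ÷ 18.015 g/mol = 0.17818 mol
Divide by the smallest (0.10693 mol): C 1.000, H 1.666
Multiplying each by 3 gives whole numbers: C 3.00, H 5.00

C3H5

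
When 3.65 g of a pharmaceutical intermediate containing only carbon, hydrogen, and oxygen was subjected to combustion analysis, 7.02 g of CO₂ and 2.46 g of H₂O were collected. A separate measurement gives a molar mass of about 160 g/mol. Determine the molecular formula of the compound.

C7H12O4

mol C = 7.02 g CO₂ ÷ 44.009 g/mol = 0.1595 mol
mol H = 2 × 2.46 g H₂O ÷ 18.015 g/mol = 0.2731 mol
mass O = 3.65 − (1.916 + 0.2753) = 1.459 g → mol O = 1.459 ÷ 15.999 = 0.09118 mol
Divide by the smallest (0.09118 mol): C 1.749, H 2.995, O 1.000
Multiplying each by 4 gives whole numbers: C 7.00, H 11.98, O 4.00
Empirical formula: C7H12O4
Empirical-formula mass = 160.17 g/mol; 160 ÷ 160.17 ≈ 1, so the molecular formula is C7H12O4.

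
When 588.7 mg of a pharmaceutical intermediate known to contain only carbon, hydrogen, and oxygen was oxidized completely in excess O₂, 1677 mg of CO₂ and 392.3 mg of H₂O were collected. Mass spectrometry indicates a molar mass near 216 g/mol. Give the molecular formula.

mol C = 1.677 g CO₂ ÷ 44.009 g/mol = 0.038106 mol
mol H = 2 × 0.3923 g H₂O ÷ 18.015 g/mol = 0.043553 mol
mass O = 0.5887 − (0.45769 + 0.043901) = 0.087110 g → mol O = 0.087110 ÷ 15.999 = 0.0054447 mol
Divide by the smallest (0.0054447 mol): C 6.999, H 7.999, O 1.000
Empirical formula: C7H8O
Empirical-formula mass = 108.14 g/mol; 216 ÷ 108.14 ≈ 2, so the molecular formula is C14H16O2.

C14H16O2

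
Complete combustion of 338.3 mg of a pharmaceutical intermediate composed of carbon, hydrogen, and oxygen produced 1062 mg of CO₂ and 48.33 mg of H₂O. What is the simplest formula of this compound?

C9H2O

mol C = 1.062 g CO₂ ÷ 44.009 g/mol = 0.024131 mol
mol H = 2 × 0.04833 g H₂O ÷ 18.015 g/mol = 0.0053655 mol
mass O = 0.3383 − (0.28984 + 0.0054085) = 0.043049 g → mol O = 0.043049 ÷ 15.999 = 0.0026907 mol
Divide by the smallest (0.0026907 mol): C 8.968, H 1.994, O 1.000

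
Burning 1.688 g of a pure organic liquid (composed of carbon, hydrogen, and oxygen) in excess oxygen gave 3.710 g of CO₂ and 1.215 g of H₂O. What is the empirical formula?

mol C = 3.710 g CO₂ ÷ 44.009 g/mol = 0.084301 mol
mol H = 2 × 1.215 g H₂O ÷ 18.015 g/mol = 0.13489 mol
mass O = 1.688 − (1.0125 + 0.13597) = 0.53949 g → mol O = 0.53949 ÷ 15.999 = 0.033721 mol
Divide by the smallest (0.033721 mol): C 2.500, H 4.000, O 1.000
Multiplying each by 2 gives whole numbers: C 5.00, H 8.00, O 2.00

C5H8O2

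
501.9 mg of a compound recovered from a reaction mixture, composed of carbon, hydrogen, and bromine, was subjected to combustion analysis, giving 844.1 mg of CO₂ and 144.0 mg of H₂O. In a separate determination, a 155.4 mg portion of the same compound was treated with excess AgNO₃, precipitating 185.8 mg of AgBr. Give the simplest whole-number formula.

mol C = 0.8441 g CO₂ ÷ 44.009 g/mol = 0.019180 mol
mol H = 2 × 0.1440 g H₂O ÷ 18.015 g/mol = 0.015987 mol
From the AgBr data: mol Br per gram of compound = (0.1858 ÷ 187.772) ÷ 0.1554 = 0.0063674 mol/g, so in the 0.5019 g combustion sample mol Br = 0.0031958 mol
Divide by the smallest (0.0031958 mol): C 6.002, H 5.002, Br 1.000

C6H5Br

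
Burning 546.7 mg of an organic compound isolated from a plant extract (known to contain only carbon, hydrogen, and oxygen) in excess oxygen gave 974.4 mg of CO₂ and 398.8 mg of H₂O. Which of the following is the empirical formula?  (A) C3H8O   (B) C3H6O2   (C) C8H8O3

mol C = 0.9744 g CO₂ ÷ 44.009 g/mol = 0.022141 mol
mol H = 2 × 0.3988 g H₂O ÷ 18.015 g/mol = 0.044274 mol
mass O = 0.5467 − (0.26593 + 0.044628) = 0.23614 g → mol O = 0.23614 ÷ 15.999 = 0.014759 mol
Divide by the smallest (0.014759 mol): C 1.500, H 3.000, O 1.000
Multiplying each by 2 gives whole numbers: C 3.00, H 6.00, O 2.00

(B) C3H6O2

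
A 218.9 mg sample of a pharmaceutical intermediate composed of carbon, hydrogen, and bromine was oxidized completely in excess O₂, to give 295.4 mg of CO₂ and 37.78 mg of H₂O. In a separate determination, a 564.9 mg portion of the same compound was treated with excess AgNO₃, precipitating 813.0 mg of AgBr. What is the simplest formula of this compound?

mol C = 0.2954 g CO₂ ÷ 44.009 g/mol = 0.0067123 mol
mol H = 2 × 0.03778 g H₂O ÷ 18.015 g/mol = 0.0041943 mol
From the AgBr data: mol Br per gram of compound = (0.8130 ÷ 187.772) ÷ 0.5649 = 0.0076646 mol/g, so in the 0.2189 g combustion sample mol Br = 0.0016778 mol
Divide by the smallest (0.0016778 mol): C 4.001, H 2.500, Br 1.000
Multiplying each by 2 gives whole numbers: C 8.00, H 5.00, Br 2.00

C8H5Br2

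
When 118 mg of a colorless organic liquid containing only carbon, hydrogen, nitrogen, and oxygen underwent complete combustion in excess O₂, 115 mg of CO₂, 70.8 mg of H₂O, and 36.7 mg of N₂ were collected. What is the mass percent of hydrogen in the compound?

mol C = 0.115 g CO₂ ÷ 44.009 g/mol = 0.002613 mol
mol H = 2 × 0.0708 g H₂O ÷ 18.015 g/mol = 0.007860 mol
mol N = 2 × 0.0367 g N₂ ÷ 28.014 g/mol = 0.002620 mol
mass O = 0.118 − (0.03139 + 0.007923 + 0.03670) = 0.04199 g → mol O = 0.04199 ÷ 15.999 = 0.002625 mol
mass % H = 0.007923 g ÷ 0.118 g × 100%

6.7%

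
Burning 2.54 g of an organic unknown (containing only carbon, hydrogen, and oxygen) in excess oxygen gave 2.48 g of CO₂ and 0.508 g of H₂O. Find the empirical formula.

CHO2

mol C = 2.48 g CO₂ ÷ 44.009 g/mol = 0.05635 mol
mol H = 2 × 0.508 g H₂O ÷ 18.015 g/mol = 0.05640 mol
mass O = 2.54 − (0.6768 + 0.05685) = 1.806 g → mol O = 1.806 ÷ 15.999 = 0.1129 mol
Divide by the smallest (0.05635 mol): C 1.000, H 1.001, O 2.003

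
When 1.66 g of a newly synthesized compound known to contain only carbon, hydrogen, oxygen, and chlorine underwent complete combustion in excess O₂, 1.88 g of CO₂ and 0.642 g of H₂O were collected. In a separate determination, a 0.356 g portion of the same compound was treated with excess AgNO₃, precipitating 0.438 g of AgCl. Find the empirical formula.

mol C = 1.88 g CO₂ ÷ 44.009 g/mol = 0.04272 mol
mol H = 2 × 0.642 g H₂O ÷ 18.015 g/mol = 0.07127 mol
From the AgCl data: mol Cl per gram of compound = (0.438 ÷ 143.318) ÷ 0.356 = 0.008585 mol/g, so in the 1.66 g combustion sample mol Cl = 0.01425 mol
mass O = 1.66 − (0.5131 + 0.07184 + 0.5052) = 0.5699 g → mol O = 0.5699 ÷ 15.999 = 0.03562 mol
Divide by the smallest (0.01425 mol): C 2.998, H 5.001, Cl 1.000, O 2.500
Multiplying each by 2 gives whole numbers: C 6.00, H 10.00, Cl 2.00, O 5.00

C6H10Cl2O5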